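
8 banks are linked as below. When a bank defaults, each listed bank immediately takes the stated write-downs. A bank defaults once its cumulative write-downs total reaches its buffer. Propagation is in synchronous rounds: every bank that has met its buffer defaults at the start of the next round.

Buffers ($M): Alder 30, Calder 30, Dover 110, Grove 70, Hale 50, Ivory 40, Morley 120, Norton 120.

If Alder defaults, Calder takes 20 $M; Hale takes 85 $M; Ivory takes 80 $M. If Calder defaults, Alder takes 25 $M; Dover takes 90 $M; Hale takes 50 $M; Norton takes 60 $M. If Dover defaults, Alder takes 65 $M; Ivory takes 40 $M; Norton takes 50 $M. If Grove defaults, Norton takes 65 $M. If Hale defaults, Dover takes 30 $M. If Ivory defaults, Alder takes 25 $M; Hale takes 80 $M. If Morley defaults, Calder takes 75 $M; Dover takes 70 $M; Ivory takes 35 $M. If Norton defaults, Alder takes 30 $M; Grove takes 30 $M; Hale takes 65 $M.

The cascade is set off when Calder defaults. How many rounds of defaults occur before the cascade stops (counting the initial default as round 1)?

4

Round 1 — Calder defaults (initial).
  Alder: +25 → 25 < 30
  Dover: +90 → 90 < 110
  Hale: +50 → 50 ≥ 50
  Norton: +60 → 60 < 120
Round 2 — Hale defaults.
  Dover: +30 → 120 ≥ 110
Round 3 — Dover defaults.
  Alder: +65 → 90 ≥ 30
  Ivory: +40 → 40 ≥ 40
  Norton: +50 → 110 < 120
Round 4 — Alder, Ivory default.
No further defaults.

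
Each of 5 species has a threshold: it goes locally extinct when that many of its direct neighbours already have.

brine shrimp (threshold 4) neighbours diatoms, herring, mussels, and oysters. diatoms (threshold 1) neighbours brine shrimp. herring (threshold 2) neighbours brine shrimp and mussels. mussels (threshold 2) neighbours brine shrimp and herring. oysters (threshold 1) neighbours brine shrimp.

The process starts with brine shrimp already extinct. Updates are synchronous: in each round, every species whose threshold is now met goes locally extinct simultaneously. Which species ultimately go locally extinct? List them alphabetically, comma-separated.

brine shrimp, diatoms, oysters

Round 1 — brine shrimp goes locally extinct (initial).
Round 2 — checking thresholds:
  diatoms: 1 of 1 neighbours ≥ 1, goes locally extinct.
  herring: 1 of 2 neighbours < 2, not yet.
  mussels: 1 of 2 neighbours < 2, not yet.
  oysters: 1 of 1 neighbours ≥ 1, goes locally extinct.
Round 3 — no new extinctions; cascade stops.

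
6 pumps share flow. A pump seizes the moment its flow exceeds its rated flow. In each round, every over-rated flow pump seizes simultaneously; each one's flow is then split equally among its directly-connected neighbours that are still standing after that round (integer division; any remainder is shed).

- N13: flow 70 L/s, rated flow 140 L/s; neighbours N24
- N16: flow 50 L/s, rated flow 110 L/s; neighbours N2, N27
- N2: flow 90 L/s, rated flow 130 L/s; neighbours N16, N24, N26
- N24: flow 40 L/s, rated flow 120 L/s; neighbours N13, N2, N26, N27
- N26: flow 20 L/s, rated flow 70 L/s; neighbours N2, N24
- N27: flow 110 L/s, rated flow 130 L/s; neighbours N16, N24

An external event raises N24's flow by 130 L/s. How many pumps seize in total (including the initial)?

5

Round 1 — N24 at 170 > 120. N24 seizes.
  N24 sheds 170 L/s to N13, N2, N26, N27: 42 each (2 lost).
    N13: 70+42 = 112 ≤ 140
    N2: 90+42 = 132 > 130
    N26: 20+42 = 62 ≤ 70
    N27: 110+42 = 152 > 130
Round 2 — N2, N27 seize.
  N2 sheds 132 L/s to N16, N26: 66 each.
    N16: 50+66 = 116 > 110
    N26: 62+66 = 128 > 70
  N27 sheds 152 L/s to N16: 152 each.
    N16: 116+152 = 268 > 110
Round 3 — N16, N26 seize.
  N16 sheds 268 L/s: no online neighbours, lost.
  N26 sheds 128 L/s: no online neighbours, lost.
No further seizures.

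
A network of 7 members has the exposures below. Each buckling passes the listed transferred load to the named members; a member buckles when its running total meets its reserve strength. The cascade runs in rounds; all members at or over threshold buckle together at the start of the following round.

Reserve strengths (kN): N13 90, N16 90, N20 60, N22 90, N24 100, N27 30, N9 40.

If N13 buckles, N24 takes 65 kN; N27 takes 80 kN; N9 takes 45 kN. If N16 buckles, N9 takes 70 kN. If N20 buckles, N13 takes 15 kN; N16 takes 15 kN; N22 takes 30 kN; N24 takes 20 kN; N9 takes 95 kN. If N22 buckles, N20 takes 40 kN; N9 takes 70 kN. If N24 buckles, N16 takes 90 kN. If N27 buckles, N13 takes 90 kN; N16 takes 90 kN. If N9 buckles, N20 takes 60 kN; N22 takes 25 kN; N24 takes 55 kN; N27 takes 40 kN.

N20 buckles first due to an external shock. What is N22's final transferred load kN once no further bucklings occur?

55

Round 1 — N20 buckles (initial).
  N13: +15 → 15 < 90
  N16: +15 → 15 < 90
  N22: +30 → 30 < 90
  N24: +20 → 20 < 100
  N9: +95 → 95 ≥ 40
Round 2 — N9 buckles.
  N22: +25 → 55 < 90
  N24: +55 → 75 < 100
  N27: +40 → 40 ≥ 30
Round 3 — N27 buckles.
  N13: +90 → 105 ≥ 90
  N16: +90 → 105 ≥ 90
Round 4 — N13, N16 buckle.
  N24: +65 → 140 ≥ 100
Round 5 — N24 buckles.
No further bucklings.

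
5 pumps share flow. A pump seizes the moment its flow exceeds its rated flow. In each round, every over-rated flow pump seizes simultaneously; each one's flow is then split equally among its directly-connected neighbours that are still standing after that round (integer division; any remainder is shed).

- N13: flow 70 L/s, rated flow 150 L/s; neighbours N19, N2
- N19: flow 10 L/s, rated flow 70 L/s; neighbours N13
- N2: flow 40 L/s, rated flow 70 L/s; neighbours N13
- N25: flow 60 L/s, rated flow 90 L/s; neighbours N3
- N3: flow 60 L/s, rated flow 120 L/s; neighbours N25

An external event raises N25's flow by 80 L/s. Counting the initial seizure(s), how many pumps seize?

Round 1 — N25 at 140 > 90. N25 seizes.
  N25 sheds 140 L/s to N3: 140 each.
    N3: 60+140 = 200 > 120
Round 2 — N3 seizes.
  N3 sheds 200 L/s: no online neighbours, lost.
No further seizures.

2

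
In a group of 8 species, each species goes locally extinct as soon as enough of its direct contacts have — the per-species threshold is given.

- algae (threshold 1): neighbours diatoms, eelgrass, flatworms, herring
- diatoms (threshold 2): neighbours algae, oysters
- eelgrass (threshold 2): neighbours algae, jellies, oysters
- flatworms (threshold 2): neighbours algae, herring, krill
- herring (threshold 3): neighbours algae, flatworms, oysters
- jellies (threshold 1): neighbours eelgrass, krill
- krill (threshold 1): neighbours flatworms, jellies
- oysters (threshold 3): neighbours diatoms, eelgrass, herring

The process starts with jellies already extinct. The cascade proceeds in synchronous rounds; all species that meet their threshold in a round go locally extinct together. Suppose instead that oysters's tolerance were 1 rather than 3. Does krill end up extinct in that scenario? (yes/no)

With oysters's tolerance at 1:
Round 1 — jellies goes locally extinct (initial).
Round 2 — checking thresholds:
  eelgrass: 1 of 3 neighbours < 2, holds.
  krill: 1 of 2 neighbours ≥ 1, goes locally extinct.
Round 3 — no new extinctions; cascade stops.

yes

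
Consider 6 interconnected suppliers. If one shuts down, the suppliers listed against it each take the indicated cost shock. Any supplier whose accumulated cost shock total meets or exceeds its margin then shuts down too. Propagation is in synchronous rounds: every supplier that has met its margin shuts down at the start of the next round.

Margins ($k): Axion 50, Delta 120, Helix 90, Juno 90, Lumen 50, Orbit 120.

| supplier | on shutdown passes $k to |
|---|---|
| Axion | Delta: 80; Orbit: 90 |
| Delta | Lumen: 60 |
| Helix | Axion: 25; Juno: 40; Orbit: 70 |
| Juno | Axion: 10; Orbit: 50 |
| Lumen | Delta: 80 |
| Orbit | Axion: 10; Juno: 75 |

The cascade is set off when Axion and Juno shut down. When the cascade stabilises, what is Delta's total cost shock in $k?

80

Round 1 — Axion, Juno shut down (initial).
  Delta: +80 → 80 < 120
  Orbit: +90+50 → 140 ≥ 120
Round 2 — Orbit shuts down.
No further shutdowns.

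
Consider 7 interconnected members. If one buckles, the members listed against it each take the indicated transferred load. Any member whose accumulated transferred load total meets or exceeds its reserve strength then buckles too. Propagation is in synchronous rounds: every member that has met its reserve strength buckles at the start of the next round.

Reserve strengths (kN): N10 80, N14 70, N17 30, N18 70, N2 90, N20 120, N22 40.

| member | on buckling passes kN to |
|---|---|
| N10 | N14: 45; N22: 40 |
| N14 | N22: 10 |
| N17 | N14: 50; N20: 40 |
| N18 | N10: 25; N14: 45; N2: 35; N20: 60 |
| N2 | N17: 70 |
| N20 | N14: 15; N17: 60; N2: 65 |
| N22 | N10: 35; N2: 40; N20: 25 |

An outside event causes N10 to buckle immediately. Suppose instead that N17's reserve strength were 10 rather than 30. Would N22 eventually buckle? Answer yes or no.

With N17's reserve strength at 10:
Round 1 — N10 buckles (initial).
  N14: +45 → 45 < 70
  N22: +40 → 40 ≥ 40
Round 2 — N22 buckles.
  N2: +40 → 40 < 90
  N20: +25 → 25 < 120
No further bucklings.

yes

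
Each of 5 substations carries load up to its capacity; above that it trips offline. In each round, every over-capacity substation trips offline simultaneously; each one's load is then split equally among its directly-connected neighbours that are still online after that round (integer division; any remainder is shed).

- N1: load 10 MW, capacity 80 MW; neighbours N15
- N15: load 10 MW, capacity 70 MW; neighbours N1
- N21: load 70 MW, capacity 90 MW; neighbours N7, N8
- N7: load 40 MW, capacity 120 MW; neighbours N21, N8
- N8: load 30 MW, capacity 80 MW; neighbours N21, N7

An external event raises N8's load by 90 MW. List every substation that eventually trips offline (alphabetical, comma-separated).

N21, N7, N8

Round 1 — N8 at 120 > 80. N8 trips offline.
  N8 sheds 120 MW to N21, N7: 60 each.
    N21: 70+60 = 130 > 90
    N7: 40+60 = 100 ≤ 120
Round 2 — N21 trips offline.
  N21 sheds 130 MW to N7: 130 each.
    N7: 100+130 = 230 > 120
Round 3 — N7 trips offline.
  N7 sheds 230 MW: no online neighbours, lost.
No further trips.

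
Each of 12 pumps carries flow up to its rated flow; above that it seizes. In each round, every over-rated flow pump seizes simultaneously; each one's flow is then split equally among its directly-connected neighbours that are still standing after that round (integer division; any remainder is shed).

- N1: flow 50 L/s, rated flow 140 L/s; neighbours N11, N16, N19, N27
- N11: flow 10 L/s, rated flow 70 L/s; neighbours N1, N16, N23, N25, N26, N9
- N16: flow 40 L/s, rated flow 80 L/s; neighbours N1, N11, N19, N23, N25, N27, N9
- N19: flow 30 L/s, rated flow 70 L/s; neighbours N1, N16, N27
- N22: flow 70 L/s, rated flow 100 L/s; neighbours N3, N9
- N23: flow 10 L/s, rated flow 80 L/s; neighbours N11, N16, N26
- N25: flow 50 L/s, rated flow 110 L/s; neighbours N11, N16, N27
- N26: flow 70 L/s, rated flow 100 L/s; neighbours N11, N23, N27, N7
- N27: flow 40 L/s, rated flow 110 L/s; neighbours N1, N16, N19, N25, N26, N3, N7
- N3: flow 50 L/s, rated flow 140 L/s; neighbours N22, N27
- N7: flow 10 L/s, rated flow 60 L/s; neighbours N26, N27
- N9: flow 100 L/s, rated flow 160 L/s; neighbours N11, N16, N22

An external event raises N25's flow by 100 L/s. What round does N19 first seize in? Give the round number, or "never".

never

Round 1 — N25 at 150 > 110. N25 seizes.
  N25 sheds 150 L/s to N11, N16, N27: 50 each.
    N11: 10+50 = 60 ≤ 70
    N16: 40+50 = 90 > 80
    N27: 40+50 = 90 ≤ 110
Round 2 — N16 seizes.
  N16 sheds 90 L/s to N1, N11, N19, N23, N27, N9: 15 each.
    N1: 50+15 = 65 ≤ 140
    N11: 60+15 = 75 > 70
    N19: 30+15 = 45 ≤ 70
    N23: 10+15 = 25 ≤ 80
    N27: 90+15 = 105 ≤ 110
    N9: 100+15 = 115 ≤ 160
Round 3 — N11 seizes.
  N11 sheds 75 L/s to N1, N23, N26, N9: 18 each (3 lost).
    N1: 65+18 = 83 ≤ 140
    N23: 25+18 = 43 ≤ 80
    N26: 70+18 = 88 ≤ 100
    N9: 115+18 = 133 ≤ 160
No further seizures.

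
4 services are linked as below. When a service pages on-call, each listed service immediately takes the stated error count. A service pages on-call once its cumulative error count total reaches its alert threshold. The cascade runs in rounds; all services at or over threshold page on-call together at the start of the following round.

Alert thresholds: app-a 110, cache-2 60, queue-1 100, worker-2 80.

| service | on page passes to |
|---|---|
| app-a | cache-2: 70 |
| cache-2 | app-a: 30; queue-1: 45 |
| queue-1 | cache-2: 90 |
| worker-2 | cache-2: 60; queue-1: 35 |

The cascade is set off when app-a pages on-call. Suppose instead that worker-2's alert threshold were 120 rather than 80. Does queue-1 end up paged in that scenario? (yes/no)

no

With worker-2's alert threshold at 120:
Round 1 — app-a pages on-call (initial).
  cache-2: +70 → 70 ≥ 60
Round 2 — cache-2 pages on-call.
  queue-1: +45 → 45 < 100
No further pages.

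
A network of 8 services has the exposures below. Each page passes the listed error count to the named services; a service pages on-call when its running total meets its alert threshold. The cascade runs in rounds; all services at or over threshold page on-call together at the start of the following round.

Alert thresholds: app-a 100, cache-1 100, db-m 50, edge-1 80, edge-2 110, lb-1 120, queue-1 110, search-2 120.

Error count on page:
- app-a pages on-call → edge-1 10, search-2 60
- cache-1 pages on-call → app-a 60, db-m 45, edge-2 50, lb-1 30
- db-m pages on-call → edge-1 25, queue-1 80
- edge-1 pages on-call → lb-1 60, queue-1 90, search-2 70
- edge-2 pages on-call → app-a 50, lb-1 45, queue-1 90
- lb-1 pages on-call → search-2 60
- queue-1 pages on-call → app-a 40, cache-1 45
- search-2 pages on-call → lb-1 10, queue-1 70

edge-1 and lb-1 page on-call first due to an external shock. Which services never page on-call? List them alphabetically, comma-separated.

Round 1 — edge-1, lb-1 page on-call (initial).
  queue-1: +90 → 90 < 110
  search-2: +70+60 → 130 ≥ 120
Round 2 — search-2 pages on-call.
  queue-1: +70 → 160 ≥ 110
Round 3 — queue-1 pages on-call.
  app-a: +40 → 40 < 100
  cache-1: +45 → 45 < 100
No further pages.

app-a, cache-1, db-m, edge-2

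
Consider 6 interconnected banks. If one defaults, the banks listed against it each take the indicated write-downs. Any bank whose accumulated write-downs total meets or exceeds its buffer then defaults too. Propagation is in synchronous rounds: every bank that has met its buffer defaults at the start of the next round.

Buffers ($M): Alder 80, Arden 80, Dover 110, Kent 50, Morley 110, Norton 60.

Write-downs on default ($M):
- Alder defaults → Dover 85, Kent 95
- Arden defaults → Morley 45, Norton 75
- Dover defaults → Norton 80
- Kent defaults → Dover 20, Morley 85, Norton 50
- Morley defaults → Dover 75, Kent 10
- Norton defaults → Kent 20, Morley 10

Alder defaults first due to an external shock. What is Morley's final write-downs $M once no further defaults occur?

Round 1 — Alder defaults (initial).
  Dover: +85 → 85 < 110
  Kent: +95 → 95 ≥ 50
Round 2 — Kent defaults.
  Dover: +20 → 105 < 110
  Morley: +85 → 85 < 110
  Norton: +50 → 50 < 60
No further defaults.

85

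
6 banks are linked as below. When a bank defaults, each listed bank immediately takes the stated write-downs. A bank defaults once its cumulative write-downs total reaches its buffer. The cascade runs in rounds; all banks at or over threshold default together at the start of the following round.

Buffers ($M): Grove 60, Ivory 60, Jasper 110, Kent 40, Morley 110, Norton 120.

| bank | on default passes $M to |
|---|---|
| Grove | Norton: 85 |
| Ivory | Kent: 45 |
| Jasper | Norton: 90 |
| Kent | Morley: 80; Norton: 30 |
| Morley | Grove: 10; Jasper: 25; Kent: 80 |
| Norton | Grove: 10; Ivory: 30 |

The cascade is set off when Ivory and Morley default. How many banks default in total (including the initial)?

3

Round 1 — Ivory, Morley default (initial).
  Grove: +10 → 10 < 60
  Jasper: +25 → 25 < 110
  Kent: +45+80 → 125 ≥ 40
Round 2 — Kent defaults.
  Norton: +30 → 30 < 120
No further defaults.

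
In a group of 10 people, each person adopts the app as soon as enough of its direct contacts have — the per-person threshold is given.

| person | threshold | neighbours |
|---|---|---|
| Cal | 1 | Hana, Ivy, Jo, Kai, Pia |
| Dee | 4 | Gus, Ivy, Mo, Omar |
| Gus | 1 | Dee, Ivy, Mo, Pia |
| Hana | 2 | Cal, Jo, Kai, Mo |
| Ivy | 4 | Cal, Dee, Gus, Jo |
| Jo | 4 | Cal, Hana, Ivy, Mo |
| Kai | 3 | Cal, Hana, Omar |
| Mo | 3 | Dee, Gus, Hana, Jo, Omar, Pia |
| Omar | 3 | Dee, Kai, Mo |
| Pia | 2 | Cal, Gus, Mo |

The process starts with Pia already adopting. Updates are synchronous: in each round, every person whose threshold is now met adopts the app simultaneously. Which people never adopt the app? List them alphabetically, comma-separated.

Dee, Hana, Ivy, Jo, Kai, Mo, Omar

Round 1 — Pia adopts the app (initial).
Round 2 — checking thresholds:
  Cal: 1 of 5 neighbours ≥ 1, adopts the app.
  Gus: 1 of 4 neighbours ≥ 1, adopts the app.
  Mo: 1 of 6 neighbours < 3, holds.
Round 3 — no new adoptions; cascade stops.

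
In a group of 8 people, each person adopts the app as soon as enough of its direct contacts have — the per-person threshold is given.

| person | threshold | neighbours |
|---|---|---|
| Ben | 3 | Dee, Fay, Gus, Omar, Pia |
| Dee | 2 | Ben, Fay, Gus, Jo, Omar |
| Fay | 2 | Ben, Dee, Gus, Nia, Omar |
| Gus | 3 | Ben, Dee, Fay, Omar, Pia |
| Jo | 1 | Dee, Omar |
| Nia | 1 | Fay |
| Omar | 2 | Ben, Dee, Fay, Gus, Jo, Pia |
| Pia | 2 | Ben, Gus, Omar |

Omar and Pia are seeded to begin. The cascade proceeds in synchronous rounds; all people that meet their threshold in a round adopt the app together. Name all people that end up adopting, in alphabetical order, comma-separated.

Ben, Dee, Fay, Gus, Jo, Nia, Omar, Pia

Round 1 — Omar, Pia adopt the app (initial).
Round 2 — checking thresholds:
  Ben: 2 of 5 neighbours < 3, holds.
  Dee: 1 of 5 neighbours < 2, holds.
  Fay: 1 of 5 neighbours < 2, holds.
  Gus: 2 of 5 neighbours < 3, holds.
  Jo: 1 of 2 neighbours ≥ 1, adopts the app.
Round 3 — checking thresholds:
  Ben: 2 of 5 neighbours < 3, holds.
  Dee: 2 of 5 neighbours ≥ 2, adopts the app.
  Fay: 1 of 5 neighbours < 2, holds.
  Gus: 2 of 5 neighbours < 3, holds.
Round 4 — checking thresholds:
  Ben: 3 of 5 neighbours ≥ 3, adopts the app.
  Fay: 2 of 5 neighbours ≥ 2, adopts the app.
  Gus: 3 of 5 neighbours ≥ 3, adopts the app.
Round 5 — checking thresholds:
  Nia: 1 of 1 neighbours ≥ 1, adopts the app.
Round 6 — no new adoptions; cascade stops.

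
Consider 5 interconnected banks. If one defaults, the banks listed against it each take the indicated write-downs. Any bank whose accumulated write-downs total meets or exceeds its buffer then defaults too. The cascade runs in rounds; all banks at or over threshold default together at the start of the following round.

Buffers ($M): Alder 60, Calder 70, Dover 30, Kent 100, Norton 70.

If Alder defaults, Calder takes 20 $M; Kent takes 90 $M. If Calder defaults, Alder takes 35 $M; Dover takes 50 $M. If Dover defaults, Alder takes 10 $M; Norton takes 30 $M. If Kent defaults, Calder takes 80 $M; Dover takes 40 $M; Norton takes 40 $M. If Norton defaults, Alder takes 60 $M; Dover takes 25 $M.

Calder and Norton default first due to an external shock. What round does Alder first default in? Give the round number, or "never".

2

Round 1 — Calder, Norton default (initial).
  Alder: +35+60 → 95 ≥ 60
  Dover: +50+25 → 75 ≥ 30
Round 2 — Alder, Dover default.
  Kent: +90 → 90 < 100
No further defaults.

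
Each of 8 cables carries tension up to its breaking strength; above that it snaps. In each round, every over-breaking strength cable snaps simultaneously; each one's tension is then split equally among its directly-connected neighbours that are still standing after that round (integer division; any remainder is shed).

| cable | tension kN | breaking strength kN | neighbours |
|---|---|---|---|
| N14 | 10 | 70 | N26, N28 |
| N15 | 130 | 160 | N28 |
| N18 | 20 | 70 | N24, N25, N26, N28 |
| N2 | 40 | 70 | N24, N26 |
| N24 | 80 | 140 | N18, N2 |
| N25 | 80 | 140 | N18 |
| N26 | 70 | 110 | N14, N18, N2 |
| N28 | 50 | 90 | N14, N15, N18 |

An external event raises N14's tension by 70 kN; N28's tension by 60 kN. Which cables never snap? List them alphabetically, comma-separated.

N25

Round 1 — N14 at 80 > 70; N28 at 110 > 90. N14, N28 snap.
  N14 sheds 80 kN to N26: 80 each.
    N26: 70+80 = 150 > 110
  N28 sheds 110 kN to N15, N18: 55 each.
    N15: 130+55 = 185 > 160
    N18: 20+55 = 75 > 70
Round 2 — N15, N18, N26 snap.
  N15 sheds 185 kN: no online neighbours, lost.
  N18 sheds 75 kN to N24, N25: 37 each (1 lost).
    N24: 80+37 = 117 ≤ 140
    N25: 80+37 = 117 ≤ 140
  N26 sheds 150 kN to N2: 150 each.
    N2: 40+150 = 190 > 70
Round 3 — N2 snaps.
  N2 sheds 190 kN to N24: 190 each.
    N24: 117+190 = 307 > 140
Round 4 — N24 snaps.
  N24 sheds 307 kN: no online neighbours, lost.
No further breaks.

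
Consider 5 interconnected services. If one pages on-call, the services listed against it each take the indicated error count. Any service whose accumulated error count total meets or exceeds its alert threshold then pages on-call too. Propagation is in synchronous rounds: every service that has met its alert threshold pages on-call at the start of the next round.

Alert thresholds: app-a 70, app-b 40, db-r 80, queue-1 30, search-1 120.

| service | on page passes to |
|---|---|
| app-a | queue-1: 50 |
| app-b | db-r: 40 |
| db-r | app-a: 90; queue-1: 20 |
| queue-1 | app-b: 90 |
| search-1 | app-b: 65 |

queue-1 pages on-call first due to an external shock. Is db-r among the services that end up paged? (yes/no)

no

Round 1 — queue-1 pages on-call (initial).
  app-b: +90 → 90 ≥ 40
Round 2 — app-b pages on-call.
  db-r: +40 → 40 < 80
No further pages.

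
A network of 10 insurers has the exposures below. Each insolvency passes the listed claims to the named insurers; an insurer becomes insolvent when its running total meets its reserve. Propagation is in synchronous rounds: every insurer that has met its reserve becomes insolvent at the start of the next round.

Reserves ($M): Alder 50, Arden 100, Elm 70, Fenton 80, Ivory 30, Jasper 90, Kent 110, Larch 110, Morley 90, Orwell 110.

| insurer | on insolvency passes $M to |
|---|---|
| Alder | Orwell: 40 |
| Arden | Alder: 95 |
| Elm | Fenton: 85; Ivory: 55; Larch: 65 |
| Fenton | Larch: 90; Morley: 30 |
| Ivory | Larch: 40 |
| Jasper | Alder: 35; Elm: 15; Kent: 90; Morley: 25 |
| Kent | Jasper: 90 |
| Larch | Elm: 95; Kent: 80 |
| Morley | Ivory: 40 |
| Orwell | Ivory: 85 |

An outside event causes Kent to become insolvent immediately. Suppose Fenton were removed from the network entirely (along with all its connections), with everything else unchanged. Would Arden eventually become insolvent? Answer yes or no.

no

With Fenton removed:
Round 1 — Kent becomes insolvent (initial).
  Jasper: +90 → 90 ≥ 90
Round 2 — Jasper becomes insolvent.
  Alder: +35 → 35 < 50
  Elm: +15 → 15 < 70
  Morley: +25 → 25 < 90
No further insolvencies.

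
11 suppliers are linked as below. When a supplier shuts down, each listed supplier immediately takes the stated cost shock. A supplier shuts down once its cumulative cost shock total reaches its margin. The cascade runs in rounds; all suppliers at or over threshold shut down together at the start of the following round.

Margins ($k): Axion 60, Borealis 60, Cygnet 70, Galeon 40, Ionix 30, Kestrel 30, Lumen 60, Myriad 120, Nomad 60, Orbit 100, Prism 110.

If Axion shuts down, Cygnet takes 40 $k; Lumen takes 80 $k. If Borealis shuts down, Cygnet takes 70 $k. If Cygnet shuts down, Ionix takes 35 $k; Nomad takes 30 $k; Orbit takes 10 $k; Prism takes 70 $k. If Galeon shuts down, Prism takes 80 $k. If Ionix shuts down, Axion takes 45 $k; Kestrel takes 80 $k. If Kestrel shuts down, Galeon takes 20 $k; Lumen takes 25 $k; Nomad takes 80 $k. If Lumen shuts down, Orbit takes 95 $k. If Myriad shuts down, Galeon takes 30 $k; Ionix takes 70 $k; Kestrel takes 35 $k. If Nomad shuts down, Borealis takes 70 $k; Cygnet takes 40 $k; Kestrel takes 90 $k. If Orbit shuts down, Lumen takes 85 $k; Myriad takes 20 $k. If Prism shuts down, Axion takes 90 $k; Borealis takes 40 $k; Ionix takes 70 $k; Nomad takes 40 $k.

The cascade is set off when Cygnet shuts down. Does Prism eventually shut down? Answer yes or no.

Round 1 — Cygnet shuts down (initial).
  Ionix: +35 → 35 ≥ 30
  Nomad: +30 → 30 < 60
  Orbit: +10 → 10 < 100
  Prism: +70 → 70 < 110
Round 2 — Ionix shuts down.
  Axion: +45 → 45 < 60
  Kestrel: +80 → 80 ≥ 30
Round 3 — Kestrel shuts down.
  Galeon: +20 → 20 < 40
  Lumen: +25 → 25 < 60
  Nomad: +80 → 110 ≥ 60
Round 4 — Nomad shuts down.
  Borealis: +70 → 70 ≥ 60
Round 5 — Borealis shuts down.
No further shutdowns.

no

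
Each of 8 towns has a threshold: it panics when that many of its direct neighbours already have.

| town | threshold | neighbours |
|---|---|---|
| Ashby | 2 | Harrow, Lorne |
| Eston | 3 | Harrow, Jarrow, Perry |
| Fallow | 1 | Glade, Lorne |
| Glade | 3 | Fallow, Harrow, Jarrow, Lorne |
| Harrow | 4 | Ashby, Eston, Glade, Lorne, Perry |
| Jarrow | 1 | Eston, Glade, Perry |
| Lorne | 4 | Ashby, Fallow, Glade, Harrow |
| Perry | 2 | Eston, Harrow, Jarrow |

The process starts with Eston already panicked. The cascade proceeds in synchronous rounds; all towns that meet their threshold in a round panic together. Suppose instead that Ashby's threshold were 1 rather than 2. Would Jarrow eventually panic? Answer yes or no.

With Ashby's threshold at 1:
Round 1 — Eston panics (initial).
Round 2 — checking thresholds:
  Harrow: 1 of 5 neighbours < 4, not yet.
  Jarrow: 1 of 3 neighbours ≥ 1, panics.
  Perry: 1 of 3 neighbours < 2, not yet.
Round 3 — checking thresholds:
  Glade: 1 of 4 neighbours < 3, not yet.
  Harrow: 1 of 5 neighbours < 4, not yet.
  Perry: 2 of 3 neighbours ≥ 2, panics.
Round 4 — no new panics; cascade stops.

yes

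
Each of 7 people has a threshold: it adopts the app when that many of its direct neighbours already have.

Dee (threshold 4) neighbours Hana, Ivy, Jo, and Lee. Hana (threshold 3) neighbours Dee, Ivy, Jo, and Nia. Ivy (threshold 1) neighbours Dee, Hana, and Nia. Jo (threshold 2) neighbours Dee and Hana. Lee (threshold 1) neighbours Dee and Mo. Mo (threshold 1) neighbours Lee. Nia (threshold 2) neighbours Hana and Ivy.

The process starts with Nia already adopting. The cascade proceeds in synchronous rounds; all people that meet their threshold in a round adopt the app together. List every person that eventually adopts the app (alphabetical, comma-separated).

Round 1 — Nia adopts the app (initial).
Round 2 — checking thresholds:
  Hana: 1 of 4 neighbours < 3, holds.
  Ivy: 1 of 3 neighbours ≥ 1, adopts the app.
Round 3 — no new adoptions; cascade stops.

Ivy, Nia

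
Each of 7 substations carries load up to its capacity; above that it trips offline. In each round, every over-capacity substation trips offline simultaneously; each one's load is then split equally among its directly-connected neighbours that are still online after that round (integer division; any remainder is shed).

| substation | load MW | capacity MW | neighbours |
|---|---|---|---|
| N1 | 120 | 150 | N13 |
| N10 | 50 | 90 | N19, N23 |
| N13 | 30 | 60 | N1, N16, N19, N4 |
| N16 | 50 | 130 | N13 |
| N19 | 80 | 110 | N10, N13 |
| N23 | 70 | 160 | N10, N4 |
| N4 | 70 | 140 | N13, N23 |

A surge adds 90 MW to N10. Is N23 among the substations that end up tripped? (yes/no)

Round 1 — N10 at 140 > 90. N10 trips offline.
  N10 sheds 140 MW to N19, N23: 70 each.
    N19: 80+70 = 150 > 110
    N23: 70+70 = 140 ≤ 160
Round 2 — N19 trips offline.
  N19 sheds 150 MW to N13: 150 each.
    N13: 30+150 = 180 > 60
Round 3 — N13 trips offline.
  N13 sheds 180 MW to N1, N16, N4: 60 each.
    N1: 120+60 = 180 > 150
    N16: 50+60 = 110 ≤ 130
    N4: 70+60 = 130 ≤ 140
Round 4 — N1 trips offline.
  N1 sheds 180 MW: no online neighbours, lost.
No further trips.

no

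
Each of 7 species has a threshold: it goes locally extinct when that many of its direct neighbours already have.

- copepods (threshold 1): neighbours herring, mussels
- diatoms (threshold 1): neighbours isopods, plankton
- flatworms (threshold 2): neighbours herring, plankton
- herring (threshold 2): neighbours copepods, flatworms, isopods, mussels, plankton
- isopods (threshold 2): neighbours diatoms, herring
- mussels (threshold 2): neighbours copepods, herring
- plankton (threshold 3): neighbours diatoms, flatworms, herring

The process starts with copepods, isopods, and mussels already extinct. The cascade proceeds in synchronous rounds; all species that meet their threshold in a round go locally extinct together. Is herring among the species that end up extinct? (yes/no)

yes

Round 1 — copepods, isopods, mussels go locally extinct (initial).
Round 2 — checking thresholds:
  diatoms: 1 of 2 neighbours ≥ 1, goes locally extinct.
  herring: 3 of 5 neighbours ≥ 2, goes locally extinct.
Round 3 — no new extinctions; cascade stops.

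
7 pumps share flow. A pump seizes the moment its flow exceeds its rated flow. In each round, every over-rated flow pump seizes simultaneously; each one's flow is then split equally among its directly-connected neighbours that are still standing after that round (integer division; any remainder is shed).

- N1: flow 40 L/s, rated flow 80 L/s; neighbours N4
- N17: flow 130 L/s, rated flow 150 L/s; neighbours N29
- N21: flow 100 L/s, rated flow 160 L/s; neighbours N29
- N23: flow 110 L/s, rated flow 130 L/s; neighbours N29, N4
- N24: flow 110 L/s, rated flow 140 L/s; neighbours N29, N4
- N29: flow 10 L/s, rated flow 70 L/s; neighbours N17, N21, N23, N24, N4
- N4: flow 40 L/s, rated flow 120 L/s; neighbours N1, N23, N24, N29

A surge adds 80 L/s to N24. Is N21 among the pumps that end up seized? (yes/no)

no

Round 1 — N24 at 190 > 140. N24 seizes.
  N24 sheds 190 L/s to N29, N4: 95 each.
    N29: 10+95 = 105 > 70
    N4: 40+95 = 135 > 120
Round 2 — N29, N4 seize.
  N29 sheds 105 L/s to N17, N21, N23: 35 each.
    N17: 130+35 = 165 > 150
    N21: 100+35 = 135 ≤ 160
    N23: 110+35 = 145 > 130
  N4 sheds 135 L/s to N1, N23: 67 each (1 lost).
    N1: 40+67 = 107 > 80
    N23: 145+67 = 212 > 130
Round 3 — N1, N17, N23 seize.
  N1 sheds 107 L/s: no online neighbours, lost.
  N17 sheds 165 L/s: no online neighbours, lost.
  N23 sheds 212 L/s: no online neighbours, lost.
No further seizures.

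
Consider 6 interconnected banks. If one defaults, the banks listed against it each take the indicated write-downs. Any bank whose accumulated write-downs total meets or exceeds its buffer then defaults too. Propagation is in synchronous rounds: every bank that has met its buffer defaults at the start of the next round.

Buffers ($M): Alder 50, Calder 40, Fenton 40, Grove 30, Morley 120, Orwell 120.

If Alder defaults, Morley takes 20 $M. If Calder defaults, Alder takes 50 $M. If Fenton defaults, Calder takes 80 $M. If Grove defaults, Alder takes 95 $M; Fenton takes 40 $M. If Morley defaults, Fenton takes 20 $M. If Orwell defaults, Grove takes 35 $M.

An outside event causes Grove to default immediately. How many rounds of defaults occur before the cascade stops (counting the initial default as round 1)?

3

Round 1 — Grove defaults (initial).
  Alder: +95 → 95 ≥ 50
  Fenton: +40 → 40 ≥ 40
Round 2 — Alder, Fenton default.
  Calder: +80 → 80 ≥ 40
  Morley: +20 → 20 < 120
Round 3 — Calder defaults.
No further defaults.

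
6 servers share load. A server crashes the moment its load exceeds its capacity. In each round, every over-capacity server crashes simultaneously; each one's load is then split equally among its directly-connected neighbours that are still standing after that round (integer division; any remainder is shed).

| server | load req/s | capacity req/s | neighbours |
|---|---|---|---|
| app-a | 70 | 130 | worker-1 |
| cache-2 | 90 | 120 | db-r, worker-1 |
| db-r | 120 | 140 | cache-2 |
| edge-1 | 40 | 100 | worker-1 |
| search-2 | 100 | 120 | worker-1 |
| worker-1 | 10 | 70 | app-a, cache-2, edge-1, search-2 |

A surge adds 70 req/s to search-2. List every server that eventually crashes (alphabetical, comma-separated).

cache-2, db-r, search-2, worker-1

Round 1 — search-2 at 170 > 120. search-2 crashes.
  search-2 sheds 170 req/s to worker-1: 170 each.
    worker-1: 10+170 = 180 > 70
Round 2 — worker-1 crashes.
  worker-1 sheds 180 req/s to app-a, cache-2, edge-1: 60 each.
    app-a: 70+60 = 130 ≤ 130
    cache-2: 90+60 = 150 > 120
    edge-1: 40+60 = 100 ≤ 100
Round 3 — cache-2 crashes.
  cache-2 sheds 150 req/s to db-r: 150 each.
    db-r: 120+150 = 270 > 140
Round 4 — db-r crashes.
  db-r sheds 270 req/s: no online neighbours, lost.
No further crashes.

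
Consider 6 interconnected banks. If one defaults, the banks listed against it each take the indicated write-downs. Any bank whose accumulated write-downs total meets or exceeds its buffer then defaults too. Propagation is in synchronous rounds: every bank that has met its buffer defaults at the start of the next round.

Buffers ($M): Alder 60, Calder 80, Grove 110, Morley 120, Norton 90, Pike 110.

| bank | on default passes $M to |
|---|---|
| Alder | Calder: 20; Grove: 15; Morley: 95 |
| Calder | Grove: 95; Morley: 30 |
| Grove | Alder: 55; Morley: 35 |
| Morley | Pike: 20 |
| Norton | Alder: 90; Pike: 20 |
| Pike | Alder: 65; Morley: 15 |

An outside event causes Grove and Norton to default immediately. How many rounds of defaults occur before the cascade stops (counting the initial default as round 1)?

Round 1 — Grove, Norton default (initial).
  Alder: +55+90 → 145 ≥ 60
  Morley: +35 → 35 < 120
  Pike: +20 → 20 < 110
Round 2 — Alder defaults.
  Calder: +20 → 20 < 80
  Morley: +95 → 130 ≥ 120
Round 3 — Morley defaults.
  Pike: +20 → 40 < 110
No further defaults.

3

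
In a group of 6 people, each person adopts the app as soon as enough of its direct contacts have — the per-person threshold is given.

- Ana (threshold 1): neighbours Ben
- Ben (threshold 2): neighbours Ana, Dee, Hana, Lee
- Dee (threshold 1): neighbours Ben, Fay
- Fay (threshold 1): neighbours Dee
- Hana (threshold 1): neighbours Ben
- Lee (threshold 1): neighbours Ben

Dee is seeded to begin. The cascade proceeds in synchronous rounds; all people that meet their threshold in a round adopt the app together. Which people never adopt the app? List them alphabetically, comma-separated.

Round 1 — Dee adopts the app (initial).
Round 2 — checking thresholds:
  Ben: 1 of 4 neighbours < 2, not yet.
  Fay: 1 of 1 neighbours ≥ 1, adopts the app.
Round 3 — no new adoptions; cascade stops.

Ana, Ben, Hana, Lee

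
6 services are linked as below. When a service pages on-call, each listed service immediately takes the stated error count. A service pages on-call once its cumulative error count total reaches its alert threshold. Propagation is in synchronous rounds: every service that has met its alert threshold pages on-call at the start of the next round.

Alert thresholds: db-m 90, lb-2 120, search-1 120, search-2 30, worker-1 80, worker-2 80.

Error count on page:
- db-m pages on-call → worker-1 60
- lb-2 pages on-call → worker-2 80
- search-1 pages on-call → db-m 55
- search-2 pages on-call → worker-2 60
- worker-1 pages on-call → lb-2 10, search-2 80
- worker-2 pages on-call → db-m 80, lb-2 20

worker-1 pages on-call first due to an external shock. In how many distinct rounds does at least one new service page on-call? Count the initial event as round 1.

Round 1 — worker-1 pages on-call (initial).
  lb-2: +10 → 10 < 120
  search-2: +80 → 80 ≥ 30
Round 2 — search-2 pages on-call.
  worker-2: +60 → 60 < 80
No further pages.

2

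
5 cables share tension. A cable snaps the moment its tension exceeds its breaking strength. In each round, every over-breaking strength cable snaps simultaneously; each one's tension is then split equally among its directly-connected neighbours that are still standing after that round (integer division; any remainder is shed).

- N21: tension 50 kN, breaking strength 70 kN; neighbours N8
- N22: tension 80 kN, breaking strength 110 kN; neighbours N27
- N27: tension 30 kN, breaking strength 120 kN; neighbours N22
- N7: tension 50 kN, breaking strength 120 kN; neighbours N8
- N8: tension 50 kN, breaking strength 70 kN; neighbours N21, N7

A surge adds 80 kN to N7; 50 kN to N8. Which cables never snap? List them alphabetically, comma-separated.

N22, N27

Round 1 — N7 at 130 > 120; N8 at 100 > 70. N7, N8 snap.
  N7 sheds 130 kN: no online neighbours, lost.
  N8 sheds 100 kN to N21: 100 each.
    N21: 50+100 = 150 > 70
Round 2 — N21 snaps.
  N21 sheds 150 kN: no online neighbours, lost.
No further breaks.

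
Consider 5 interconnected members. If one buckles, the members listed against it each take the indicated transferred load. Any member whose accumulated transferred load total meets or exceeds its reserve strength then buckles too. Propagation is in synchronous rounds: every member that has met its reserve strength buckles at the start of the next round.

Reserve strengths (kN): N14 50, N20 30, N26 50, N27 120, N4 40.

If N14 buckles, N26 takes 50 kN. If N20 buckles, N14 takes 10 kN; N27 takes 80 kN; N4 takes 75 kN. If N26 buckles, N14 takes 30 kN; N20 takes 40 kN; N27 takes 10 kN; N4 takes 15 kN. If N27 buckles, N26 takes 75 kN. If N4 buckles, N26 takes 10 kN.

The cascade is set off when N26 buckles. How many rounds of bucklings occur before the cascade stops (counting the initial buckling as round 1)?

3

Round 1 — N26 buckles (initial).
  N14: +30 → 30 < 50
  N20: +40 → 40 ≥ 30
  N27: +10 → 10 < 120
  N4: +15 → 15 < 40
Round 2 — N20 buckles.
  N14: +10 → 40 < 50
  N27: +80 → 90 < 120
  N4: +75 → 90 ≥ 40
Round 3 — N4 buckles.
No further bucklings.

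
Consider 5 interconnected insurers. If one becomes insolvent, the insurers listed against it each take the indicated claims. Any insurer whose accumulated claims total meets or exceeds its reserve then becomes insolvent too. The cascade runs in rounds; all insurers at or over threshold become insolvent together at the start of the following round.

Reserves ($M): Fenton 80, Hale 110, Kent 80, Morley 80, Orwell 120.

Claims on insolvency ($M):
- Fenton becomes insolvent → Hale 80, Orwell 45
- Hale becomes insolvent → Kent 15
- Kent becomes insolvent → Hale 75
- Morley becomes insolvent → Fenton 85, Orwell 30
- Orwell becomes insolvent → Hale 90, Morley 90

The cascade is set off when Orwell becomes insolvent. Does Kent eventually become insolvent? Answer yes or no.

no

Round 1 — Orwell becomes insolvent (initial).
  Hale: +90 → 90 < 110
  Morley: +90 → 90 ≥ 80
Round 2 — Morley becomes insolvent.
  Fenton: +85 → 85 ≥ 80
Round 3 — Fenton becomes insolvent.
  Hale: +80 → 170 ≥ 110
Round 4 — Hale becomes insolvent.
  Kent: +15 → 15 < 80
No further insolvencies.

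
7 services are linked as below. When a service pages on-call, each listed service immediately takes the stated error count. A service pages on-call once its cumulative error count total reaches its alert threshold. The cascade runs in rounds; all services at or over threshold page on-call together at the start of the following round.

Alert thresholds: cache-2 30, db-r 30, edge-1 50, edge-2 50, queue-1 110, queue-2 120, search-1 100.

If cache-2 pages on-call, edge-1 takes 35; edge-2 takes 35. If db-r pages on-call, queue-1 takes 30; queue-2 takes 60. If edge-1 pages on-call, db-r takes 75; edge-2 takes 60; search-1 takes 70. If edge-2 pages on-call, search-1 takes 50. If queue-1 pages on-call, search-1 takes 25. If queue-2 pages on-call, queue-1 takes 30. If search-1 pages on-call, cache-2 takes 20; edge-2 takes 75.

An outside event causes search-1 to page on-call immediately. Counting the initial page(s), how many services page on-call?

Round 1 — search-1 pages on-call (initial).
  cache-2: +20 → 20 < 30
  edge-2: +75 → 75 ≥ 50
Round 2 — edge-2 pages on-call.
No further pages.

2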